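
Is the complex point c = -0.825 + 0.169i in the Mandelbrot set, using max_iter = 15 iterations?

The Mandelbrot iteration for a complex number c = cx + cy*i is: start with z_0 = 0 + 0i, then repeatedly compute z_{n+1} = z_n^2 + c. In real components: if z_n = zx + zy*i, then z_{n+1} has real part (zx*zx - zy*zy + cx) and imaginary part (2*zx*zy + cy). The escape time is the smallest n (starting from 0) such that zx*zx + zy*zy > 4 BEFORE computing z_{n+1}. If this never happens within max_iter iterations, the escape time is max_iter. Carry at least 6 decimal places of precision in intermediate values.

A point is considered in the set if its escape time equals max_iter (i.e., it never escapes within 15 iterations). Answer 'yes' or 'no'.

Answer: yes

Derivation:
z_0 = 0 + 0i, c = -0.8250 + 0.1690i
Iter 1: z = -0.8250 + 0.1690i, |z|^2 = 0.7092
Iter 2: z = -0.1729 + -0.1098i, |z|^2 = 0.0420
Iter 3: z = -0.8072 + 0.2070i, |z|^2 = 0.6944
Iter 4: z = -0.2163 + -0.1652i, |z|^2 = 0.0741
Iter 5: z = -0.8055 + 0.2405i, |z|^2 = 0.7066
Iter 6: z = -0.2340 + -0.2184i, |z|^2 = 0.1025
Iter 7: z = -0.8179 + 0.2712i, |z|^2 = 0.7425
Iter 8: z = -0.2296 + -0.2747i, |z|^2 = 0.1281
Iter 9: z = -0.8477 + 0.2951i, |z|^2 = 0.8057
Iter 10: z = -0.1934 + -0.3313i, |z|^2 = 0.1472
Iter 11: z = -0.8974 + 0.2972i, |z|^2 = 0.8936
Iter 12: z = -0.1081 + -0.3644i, |z|^2 = 0.1444
Iter 13: z = -0.9461 + 0.2477i, |z|^2 = 0.9565
Iter 14: z = 0.0087 + -0.2998i, |z|^2 = 0.0899
Did not escape in 15 iterations → in set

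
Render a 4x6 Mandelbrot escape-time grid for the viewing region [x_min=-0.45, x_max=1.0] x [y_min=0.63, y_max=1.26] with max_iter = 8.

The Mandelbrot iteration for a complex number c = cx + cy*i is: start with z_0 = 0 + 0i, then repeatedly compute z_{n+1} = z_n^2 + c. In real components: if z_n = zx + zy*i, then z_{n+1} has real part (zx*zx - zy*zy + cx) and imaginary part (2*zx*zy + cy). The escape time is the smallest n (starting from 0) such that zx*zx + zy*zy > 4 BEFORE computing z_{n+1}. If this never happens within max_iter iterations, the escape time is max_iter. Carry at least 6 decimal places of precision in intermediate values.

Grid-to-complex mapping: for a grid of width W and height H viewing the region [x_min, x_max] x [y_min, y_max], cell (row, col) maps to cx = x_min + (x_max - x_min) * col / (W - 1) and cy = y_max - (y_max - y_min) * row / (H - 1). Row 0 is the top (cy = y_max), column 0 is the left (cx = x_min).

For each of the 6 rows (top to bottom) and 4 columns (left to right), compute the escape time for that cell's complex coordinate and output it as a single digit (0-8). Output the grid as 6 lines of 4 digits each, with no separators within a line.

(row=0, col=0): c = -0.4500 + 1.2600i → escape time 3
(row=0, col=1): c = 0.0333 + 1.2600i → escape time 2
(row=0, col=2): c = 0.5167 + 1.2600i → escape time 2
(row=0, col=3): c = 1.0000 + 1.2600i → escape time 2
(row=1, col=0): c = -0.4500 + 1.1340i → escape time 3
(row=1, col=1): c = 0.0333 + 1.1340i → escape time 4
(row=1, col=2): c = 0.5167 + 1.1340i → escape time 2
(row=1, col=3): c = 1.0000 + 1.1340i → escape time 2
(row=2, col=0): c = -0.4500 + 1.0080i → escape time 4
(row=2, col=1): c = 0.0333 + 1.0080i → escape time 5
(row=2, col=2): c = 0.5167 + 1.0080i → escape time 2
(row=2, col=3): c = 1.0000 + 1.0080i → escape time 2
(row=3, col=0): c = -0.4500 + 0.8820i → escape time 5
(row=3, col=1): c = 0.0333 + 0.8820i → escape time 7
(row=3, col=2): c = 0.5167 + 0.8820i → escape time 3
(row=3, col=3): c = 1.0000 + 0.8820i → escape time 2
(row=4, col=0): c = -0.4500 + 0.7560i → escape time 6
(row=4, col=1): c = 0.0333 + 0.7560i → escape time 8
(row=4, col=2): c = 0.5167 + 0.7560i → escape time 3
(row=4, col=3): c = 1.0000 + 0.7560i → escape time 2
(row=5, col=0): c = -0.4500 + 0.6300i → escape time 8
(row=5, col=1): c = 0.0333 + 0.6300i → escape time 8
(row=5, col=2): c = 0.5167 + 0.6300i → escape time 4
(row=5, col=3): c = 1.0000 + 0.6300i → escape time 2

Answer: 3222
3422
4522
5732
6832
8842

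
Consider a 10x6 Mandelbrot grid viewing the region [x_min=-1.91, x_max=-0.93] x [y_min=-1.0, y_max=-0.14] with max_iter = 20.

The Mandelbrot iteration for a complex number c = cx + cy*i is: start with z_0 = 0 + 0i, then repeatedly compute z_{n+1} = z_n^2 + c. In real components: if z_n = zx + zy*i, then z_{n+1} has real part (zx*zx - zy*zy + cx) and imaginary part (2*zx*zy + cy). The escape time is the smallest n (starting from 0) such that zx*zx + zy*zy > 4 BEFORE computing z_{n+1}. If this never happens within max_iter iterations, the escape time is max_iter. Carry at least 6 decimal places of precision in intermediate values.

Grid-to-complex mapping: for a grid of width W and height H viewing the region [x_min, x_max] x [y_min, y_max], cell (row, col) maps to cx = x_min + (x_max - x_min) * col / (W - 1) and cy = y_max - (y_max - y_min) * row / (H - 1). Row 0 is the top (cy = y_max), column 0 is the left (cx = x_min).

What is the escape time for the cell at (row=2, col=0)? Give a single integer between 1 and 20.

z_0 = 0 + 0i, c = -1.9100 + -0.4840i
Iter 1: z = -1.9100 + -0.4840i, |z|^2 = 3.8824
Iter 2: z = 1.5038 + 1.3649i, |z|^2 = 4.1244
Escaped at iteration 2

Answer: 2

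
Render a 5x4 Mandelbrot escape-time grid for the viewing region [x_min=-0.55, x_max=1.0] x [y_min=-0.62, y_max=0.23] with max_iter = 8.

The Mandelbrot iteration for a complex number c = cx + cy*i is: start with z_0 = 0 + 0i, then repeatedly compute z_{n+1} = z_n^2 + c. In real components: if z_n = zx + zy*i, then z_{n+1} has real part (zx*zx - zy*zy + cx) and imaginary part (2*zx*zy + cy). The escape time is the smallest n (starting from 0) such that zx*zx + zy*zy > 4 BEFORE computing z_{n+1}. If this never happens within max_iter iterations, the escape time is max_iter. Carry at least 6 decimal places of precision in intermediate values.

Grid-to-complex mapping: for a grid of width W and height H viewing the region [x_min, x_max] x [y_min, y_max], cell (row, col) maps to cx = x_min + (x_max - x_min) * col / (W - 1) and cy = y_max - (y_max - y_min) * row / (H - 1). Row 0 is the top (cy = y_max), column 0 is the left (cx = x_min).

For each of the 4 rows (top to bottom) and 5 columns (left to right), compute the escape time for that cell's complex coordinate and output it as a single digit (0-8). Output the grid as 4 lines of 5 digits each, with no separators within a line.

(row=0, col=0): c = -0.5500 + 0.2300i → escape time 8
(row=0, col=1): c = -0.1625 + 0.2300i → escape time 8
(row=0, col=2): c = 0.2250 + 0.2300i → escape time 8
(row=0, col=3): c = 0.6125 + 0.2300i → escape time 4
(row=0, col=4): c = 1.0000 + 0.2300i → escape time 2
(row=1, col=0): c = -0.5500 + -0.0533i → escape time 8
(row=1, col=1): c = -0.1625 + -0.0533i → escape time 8
(row=1, col=2): c = 0.2250 + -0.0533i → escape time 8
(row=1, col=3): c = 0.6125 + -0.0533i → escape time 4
(row=1, col=4): c = 1.0000 + -0.0533i → escape time 2
(row=2, col=0): c = -0.5500 + -0.3367i → escape time 8
(row=2, col=1): c = -0.1625 + -0.3367i → escape time 8
(row=2, col=2): c = 0.2250 + -0.3367i → escape time 8
(row=2, col=3): c = 0.6125 + -0.3367i → escape time 4
(row=2, col=4): c = 1.0000 + -0.3367i → escape time 2
(row=3, col=0): c = -0.5500 + -0.6200i → escape time 8
(row=3, col=1): c = -0.1625 + -0.6200i → escape time 8
(row=3, col=2): c = 0.2250 + -0.6200i → escape time 8
(row=3, col=3): c = 0.6125 + -0.6200i → escape time 3
(row=3, col=4): c = 1.0000 + -0.6200i → escape time 2

Answer: 88842
88842
88842
88832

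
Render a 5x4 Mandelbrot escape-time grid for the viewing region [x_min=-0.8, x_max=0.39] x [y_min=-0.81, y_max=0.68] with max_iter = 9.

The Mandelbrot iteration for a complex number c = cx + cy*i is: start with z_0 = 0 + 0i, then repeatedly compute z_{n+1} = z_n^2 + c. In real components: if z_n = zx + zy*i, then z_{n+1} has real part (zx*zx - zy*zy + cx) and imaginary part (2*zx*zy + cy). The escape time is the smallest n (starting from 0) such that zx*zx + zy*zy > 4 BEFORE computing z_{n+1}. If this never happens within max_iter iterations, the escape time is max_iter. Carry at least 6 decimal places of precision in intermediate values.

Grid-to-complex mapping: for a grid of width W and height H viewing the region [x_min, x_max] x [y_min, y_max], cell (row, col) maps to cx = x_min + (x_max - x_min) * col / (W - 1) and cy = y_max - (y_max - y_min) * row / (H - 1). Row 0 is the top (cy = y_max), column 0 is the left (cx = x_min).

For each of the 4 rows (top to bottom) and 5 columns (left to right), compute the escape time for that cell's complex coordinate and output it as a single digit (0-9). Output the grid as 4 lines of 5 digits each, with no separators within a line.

(row=0, col=0): c = -0.8000 + 0.6800i → escape time 4
(row=0, col=1): c = -0.5025 + 0.6800i → escape time 9
(row=0, col=2): c = -0.2050 + 0.6800i → escape time 9
(row=0, col=3): c = 0.0925 + 0.6800i → escape time 9
(row=0, col=4): c = 0.3900 + 0.6800i → escape time 7
(row=1, col=0): c = -0.8000 + 0.1833i → escape time 9
(row=1, col=1): c = -0.5025 + 0.1833i → escape time 9
(row=1, col=2): c = -0.2050 + 0.1833i → escape time 9
(row=1, col=3): c = 0.0925 + 0.1833i → escape time 9
(row=1, col=4): c = 0.3900 + 0.1833i → escape time 9
(row=2, col=0): c = -0.8000 + -0.3133i → escape time 9
(row=2, col=1): c = -0.5025 + -0.3133i → escape time 9
(row=2, col=2): c = -0.2050 + -0.3133i → escape time 9
(row=2, col=3): c = 0.0925 + -0.3133i → escape time 9
(row=2, col=4): c = 0.3900 + -0.3133i → escape time 9
(row=3, col=0): c = -0.8000 + -0.8100i → escape time 4
(row=3, col=1): c = -0.5025 + -0.8100i → escape time 5
(row=3, col=2): c = -0.2050 + -0.8100i → escape time 9
(row=3, col=3): c = 0.0925 + -0.8100i → escape time 6
(row=3, col=4): c = 0.3900 + -0.8100i → escape time 4

Answer: 49997
99999
99999
45964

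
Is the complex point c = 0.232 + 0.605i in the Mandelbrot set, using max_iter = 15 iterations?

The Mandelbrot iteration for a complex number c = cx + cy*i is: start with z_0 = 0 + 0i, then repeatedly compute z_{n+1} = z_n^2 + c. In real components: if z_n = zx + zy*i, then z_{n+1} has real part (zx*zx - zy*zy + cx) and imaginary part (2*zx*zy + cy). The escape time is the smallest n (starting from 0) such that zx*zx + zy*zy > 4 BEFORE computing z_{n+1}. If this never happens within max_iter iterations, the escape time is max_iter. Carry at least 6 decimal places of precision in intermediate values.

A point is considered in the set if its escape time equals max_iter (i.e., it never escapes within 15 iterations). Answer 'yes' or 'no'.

z_0 = 0 + 0i, c = 0.2320 + 0.6050i
Iter 1: z = 0.2320 + 0.6050i, |z|^2 = 0.4198
Iter 2: z = -0.0802 + 0.8857i, |z|^2 = 0.7909
Iter 3: z = -0.5461 + 0.4629i, |z|^2 = 0.5125
Iter 4: z = 0.3159 + 0.0994i, |z|^2 = 0.1097
Iter 5: z = 0.3219 + 0.6678i, |z|^2 = 0.5496
Iter 6: z = -0.1104 + 1.0349i, |z|^2 = 1.0833
Iter 7: z = -0.8269 + 0.3766i, |z|^2 = 0.8256
Iter 8: z = 0.7740 + -0.0178i, |z|^2 = 0.5994
Iter 9: z = 0.8307 + 0.5774i, |z|^2 = 1.0235
Iter 10: z = 0.5887 + 1.5644i, |z|^2 = 2.7937
Iter 11: z = -1.8687 + 2.4468i, |z|^2 = 9.4787
Escaped at iteration 11

Answer: no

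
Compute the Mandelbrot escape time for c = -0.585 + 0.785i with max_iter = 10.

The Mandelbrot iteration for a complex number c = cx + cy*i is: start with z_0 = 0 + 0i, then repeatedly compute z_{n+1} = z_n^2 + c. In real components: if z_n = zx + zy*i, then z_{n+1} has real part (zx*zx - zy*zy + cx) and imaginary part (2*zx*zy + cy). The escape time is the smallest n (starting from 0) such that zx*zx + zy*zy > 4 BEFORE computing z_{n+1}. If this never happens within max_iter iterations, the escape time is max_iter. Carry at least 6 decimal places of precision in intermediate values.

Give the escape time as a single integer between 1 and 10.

Answer: 5

Derivation:
z_0 = 0 + 0i, c = -0.5850 + 0.7850i
Iter 1: z = -0.5850 + 0.7850i, |z|^2 = 0.9585
Iter 2: z = -0.8590 + -0.1334i, |z|^2 = 0.7557
Iter 3: z = 0.1351 + 1.0143i, |z|^2 = 1.0470
Iter 4: z = -1.5955 + 1.0590i, |z|^2 = 3.6671
Iter 5: z = 0.8391 + -2.5942i, |z|^2 = 7.4343
Escaped at iteration 5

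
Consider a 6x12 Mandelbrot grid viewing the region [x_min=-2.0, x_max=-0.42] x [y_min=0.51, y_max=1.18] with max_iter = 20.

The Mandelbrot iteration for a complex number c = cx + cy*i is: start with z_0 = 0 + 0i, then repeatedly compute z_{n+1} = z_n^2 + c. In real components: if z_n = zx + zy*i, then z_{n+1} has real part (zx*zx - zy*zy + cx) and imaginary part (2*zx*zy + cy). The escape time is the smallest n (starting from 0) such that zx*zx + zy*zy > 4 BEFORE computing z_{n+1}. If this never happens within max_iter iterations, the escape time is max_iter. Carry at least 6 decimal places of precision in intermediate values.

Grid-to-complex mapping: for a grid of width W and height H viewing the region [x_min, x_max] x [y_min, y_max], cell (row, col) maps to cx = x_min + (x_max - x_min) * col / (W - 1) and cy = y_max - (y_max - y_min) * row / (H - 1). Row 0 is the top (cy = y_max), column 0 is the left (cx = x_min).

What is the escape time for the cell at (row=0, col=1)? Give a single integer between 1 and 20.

Answer: 1

Derivation:
z_0 = 0 + 0i, c = -1.6840 + 1.1800i
Iter 1: z = -1.6840 + 1.1800i, |z|^2 = 4.2283
Escaped at iteration 1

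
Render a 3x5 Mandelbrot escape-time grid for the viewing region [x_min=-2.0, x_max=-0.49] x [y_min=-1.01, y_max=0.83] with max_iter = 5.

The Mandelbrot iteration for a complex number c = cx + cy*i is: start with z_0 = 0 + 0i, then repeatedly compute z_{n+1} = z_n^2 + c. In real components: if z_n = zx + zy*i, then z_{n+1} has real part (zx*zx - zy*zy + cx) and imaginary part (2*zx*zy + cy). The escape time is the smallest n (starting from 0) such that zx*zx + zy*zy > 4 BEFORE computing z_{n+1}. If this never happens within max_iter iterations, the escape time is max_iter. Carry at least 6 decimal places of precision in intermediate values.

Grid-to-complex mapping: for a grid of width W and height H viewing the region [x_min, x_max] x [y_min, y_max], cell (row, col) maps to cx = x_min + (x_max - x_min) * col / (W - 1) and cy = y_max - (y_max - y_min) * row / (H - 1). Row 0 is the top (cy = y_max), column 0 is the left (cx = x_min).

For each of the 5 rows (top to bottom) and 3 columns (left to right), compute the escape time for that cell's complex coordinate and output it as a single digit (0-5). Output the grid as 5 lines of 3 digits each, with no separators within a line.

Answer: 135
155
155
145
134

Derivation:
(row=0, col=0): c = -2.0000 + 0.8300i → escape time 1
(row=0, col=1): c = -1.2450 + 0.8300i → escape time 3
(row=0, col=2): c = -0.4900 + 0.8300i → escape time 5
(row=1, col=0): c = -2.0000 + 0.3700i → escape time 1
(row=1, col=1): c = -1.2450 + 0.3700i → escape time 5
(row=1, col=2): c = -0.4900 + 0.3700i → escape time 5
(row=2, col=0): c = -2.0000 + -0.0900i → escape time 1
(row=2, col=1): c = -1.2450 + -0.0900i → escape time 5
(row=2, col=2): c = -0.4900 + -0.0900i → escape time 5
(row=3, col=0): c = -2.0000 + -0.5500i → escape time 1
(row=3, col=1): c = -1.2450 + -0.5500i → escape time 4
(row=3, col=2): c = -0.4900 + -0.5500i → escape time 5
(row=4, col=0): c = -2.0000 + -1.0100i → escape time 1
(row=4, col=1): c = -1.2450 + -1.0100i → escape time 3
(row=4, col=2): c = -0.4900 + -1.0100i → escape time 4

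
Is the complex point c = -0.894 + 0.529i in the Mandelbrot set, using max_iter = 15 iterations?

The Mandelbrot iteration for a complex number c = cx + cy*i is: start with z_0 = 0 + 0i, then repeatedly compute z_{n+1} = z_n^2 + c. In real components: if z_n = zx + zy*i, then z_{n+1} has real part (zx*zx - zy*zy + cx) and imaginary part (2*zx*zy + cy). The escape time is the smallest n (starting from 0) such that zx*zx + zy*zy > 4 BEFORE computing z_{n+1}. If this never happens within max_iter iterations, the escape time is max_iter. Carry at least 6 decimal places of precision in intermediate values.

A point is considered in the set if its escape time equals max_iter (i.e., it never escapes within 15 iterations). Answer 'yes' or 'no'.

Answer: no

Derivation:
z_0 = 0 + 0i, c = -0.8940 + 0.5290i
Iter 1: z = -0.8940 + 0.5290i, |z|^2 = 1.0791
Iter 2: z = -0.3746 + -0.4169i, |z|^2 = 0.3141
Iter 3: z = -0.9274 + 0.8413i, |z|^2 = 1.5679
Iter 4: z = -0.7417 + -1.0315i, |z|^2 = 1.6141
Iter 5: z = -1.4080 + 2.0591i, |z|^2 = 6.2222
Escaped at iteration 5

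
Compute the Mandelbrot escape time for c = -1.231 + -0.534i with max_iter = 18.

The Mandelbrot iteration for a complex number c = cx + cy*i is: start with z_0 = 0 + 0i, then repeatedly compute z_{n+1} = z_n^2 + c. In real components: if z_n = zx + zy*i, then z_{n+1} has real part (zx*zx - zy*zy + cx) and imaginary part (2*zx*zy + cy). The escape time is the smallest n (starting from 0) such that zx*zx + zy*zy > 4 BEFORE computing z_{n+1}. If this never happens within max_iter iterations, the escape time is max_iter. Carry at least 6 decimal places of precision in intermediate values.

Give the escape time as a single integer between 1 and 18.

Answer: 4

Derivation:
z_0 = 0 + 0i, c = -1.2310 + -0.5340i
Iter 1: z = -1.2310 + -0.5340i, |z|^2 = 1.8005
Iter 2: z = -0.0008 + 0.7807i, |z|^2 = 0.6095
Iter 3: z = -1.8405 + -0.5352i, |z|^2 = 3.6739
Iter 4: z = 1.8700 + 1.4362i, |z|^2 = 5.5595
Escaped at iteration 4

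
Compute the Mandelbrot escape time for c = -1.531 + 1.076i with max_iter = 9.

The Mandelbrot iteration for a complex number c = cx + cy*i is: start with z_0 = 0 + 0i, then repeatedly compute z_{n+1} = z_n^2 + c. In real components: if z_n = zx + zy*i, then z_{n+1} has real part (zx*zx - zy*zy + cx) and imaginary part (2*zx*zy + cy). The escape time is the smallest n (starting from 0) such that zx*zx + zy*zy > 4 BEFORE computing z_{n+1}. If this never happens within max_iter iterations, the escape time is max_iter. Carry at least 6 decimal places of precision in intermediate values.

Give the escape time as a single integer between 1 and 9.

Answer: 2

Derivation:
z_0 = 0 + 0i, c = -1.5310 + 1.0760i
Iter 1: z = -1.5310 + 1.0760i, |z|^2 = 3.5017
Iter 2: z = -0.3448 + -2.2187i, |z|^2 = 5.0416
Escaped at iteration 2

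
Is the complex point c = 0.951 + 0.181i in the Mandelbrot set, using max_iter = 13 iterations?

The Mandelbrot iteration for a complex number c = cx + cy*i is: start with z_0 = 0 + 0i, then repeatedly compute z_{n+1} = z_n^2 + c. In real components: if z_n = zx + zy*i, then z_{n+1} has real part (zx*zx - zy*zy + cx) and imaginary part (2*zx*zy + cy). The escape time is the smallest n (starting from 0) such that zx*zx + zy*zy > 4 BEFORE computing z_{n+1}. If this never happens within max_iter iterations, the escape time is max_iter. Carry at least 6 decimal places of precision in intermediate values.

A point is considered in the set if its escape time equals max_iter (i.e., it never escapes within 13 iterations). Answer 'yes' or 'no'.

Answer: no

Derivation:
z_0 = 0 + 0i, c = 0.9510 + 0.1810i
Iter 1: z = 0.9510 + 0.1810i, |z|^2 = 0.9372
Iter 2: z = 1.8226 + 0.5253i, |z|^2 = 3.5979
Iter 3: z = 3.9971 + 2.0957i, |z|^2 = 20.3690
Escaped at iteration 3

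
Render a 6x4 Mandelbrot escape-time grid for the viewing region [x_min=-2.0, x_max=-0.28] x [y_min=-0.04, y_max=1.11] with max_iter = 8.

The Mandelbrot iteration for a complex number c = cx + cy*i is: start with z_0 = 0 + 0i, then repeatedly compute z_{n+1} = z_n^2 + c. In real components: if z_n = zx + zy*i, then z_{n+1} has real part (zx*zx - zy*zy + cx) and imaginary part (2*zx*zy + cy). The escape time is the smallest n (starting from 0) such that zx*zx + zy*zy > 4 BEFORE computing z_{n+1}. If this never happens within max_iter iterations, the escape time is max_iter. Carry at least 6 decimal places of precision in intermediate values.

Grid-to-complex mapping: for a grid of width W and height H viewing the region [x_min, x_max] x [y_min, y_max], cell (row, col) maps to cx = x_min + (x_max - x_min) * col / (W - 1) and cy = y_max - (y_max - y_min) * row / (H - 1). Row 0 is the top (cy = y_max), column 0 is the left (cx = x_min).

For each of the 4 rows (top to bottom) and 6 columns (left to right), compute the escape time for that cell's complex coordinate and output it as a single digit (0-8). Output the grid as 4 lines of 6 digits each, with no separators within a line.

Answer: 123334
133458
146888
188888

Derivation:
(row=0, col=0): c = -2.0000 + 1.1100i → escape time 1
(row=0, col=1): c = -1.6560 + 1.1100i → escape time 2
(row=0, col=2): c = -1.3120 + 1.1100i → escape time 3
(row=0, col=3): c = -0.9680 + 1.1100i → escape time 3
(row=0, col=4): c = -0.6240 + 1.1100i → escape time 3
(row=0, col=5): c = -0.2800 + 1.1100i → escape time 4
(row=1, col=0): c = -2.0000 + 0.7267i → escape time 1
(row=1, col=1): c = -1.6560 + 0.7267i → escape time 3
(row=1, col=2): c = -1.3120 + 0.7267i → escape time 3
(row=1, col=3): c = -0.9680 + 0.7267i → escape time 4
(row=1, col=4): c = -0.6240 + 0.7267i → escape time 5
(row=1, col=5): c = -0.2800 + 0.7267i → escape time 8
(row=2, col=0): c = -2.0000 + 0.3433i → escape time 1
(row=2, col=1): c = -1.6560 + 0.3433i → escape time 4
(row=2, col=2): c = -1.3120 + 0.3433i → escape time 6
(row=2, col=3): c = -0.9680 + 0.3433i → escape time 8
(row=2, col=4): c = -0.6240 + 0.3433i → escape time 8
(row=2, col=5): c = -0.2800 + 0.3433i → escape time 8
(row=3, col=0): c = -2.0000 + -0.0400i → escape time 1
(row=3, col=1): c = -1.6560 + -0.0400i → escape time 8
(row=3, col=2): c = -1.3120 + -0.0400i → escape time 8
(row=3, col=3): c = -0.9680 + -0.0400i → escape time 8
(row=3, col=4): c = -0.6240 + -0.0400i → escape time 8
(row=3, col=5): c = -0.2800 + -0.0400i → escape time 8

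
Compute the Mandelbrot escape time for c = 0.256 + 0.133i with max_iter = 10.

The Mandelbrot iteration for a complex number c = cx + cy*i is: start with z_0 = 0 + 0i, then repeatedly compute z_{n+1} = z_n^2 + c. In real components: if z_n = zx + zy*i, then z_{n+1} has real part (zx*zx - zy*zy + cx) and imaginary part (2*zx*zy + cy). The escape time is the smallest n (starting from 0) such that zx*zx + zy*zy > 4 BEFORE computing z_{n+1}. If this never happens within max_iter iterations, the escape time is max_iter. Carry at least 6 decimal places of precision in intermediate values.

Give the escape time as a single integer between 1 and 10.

z_0 = 0 + 0i, c = 0.2560 + 0.1330i
Iter 1: z = 0.2560 + 0.1330i, |z|^2 = 0.0832
Iter 2: z = 0.3038 + 0.2011i, |z|^2 = 0.1328
Iter 3: z = 0.3079 + 0.2552i, |z|^2 = 0.1599
Iter 4: z = 0.2857 + 0.2901i, |z|^2 = 0.1658
Iter 5: z = 0.2534 + 0.2988i, |z|^2 = 0.1535
Iter 6: z = 0.2310 + 0.2844i, |z|^2 = 0.1342
Iter 7: z = 0.2284 + 0.2644i, |z|^2 = 0.1221
Iter 8: z = 0.2383 + 0.2538i, |z|^2 = 0.1212
Iter 9: z = 0.2484 + 0.2540i, |z|^2 = 0.1262

Answer: 10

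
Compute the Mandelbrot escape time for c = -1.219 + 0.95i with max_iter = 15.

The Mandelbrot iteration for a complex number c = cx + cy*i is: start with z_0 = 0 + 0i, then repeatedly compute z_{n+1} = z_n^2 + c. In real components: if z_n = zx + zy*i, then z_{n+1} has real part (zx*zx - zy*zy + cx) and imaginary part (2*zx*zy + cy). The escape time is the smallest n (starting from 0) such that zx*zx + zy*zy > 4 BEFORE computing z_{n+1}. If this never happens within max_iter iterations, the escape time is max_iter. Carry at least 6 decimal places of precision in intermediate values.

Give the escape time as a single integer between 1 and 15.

Answer: 3

Derivation:
z_0 = 0 + 0i, c = -1.2190 + 0.9500i
Iter 1: z = -1.2190 + 0.9500i, |z|^2 = 2.3885
Iter 2: z = -0.6355 + -1.3661i, |z|^2 = 2.2701
Iter 3: z = -2.6813 + 2.6864i, |z|^2 = 14.4063
Escaped at iteration 3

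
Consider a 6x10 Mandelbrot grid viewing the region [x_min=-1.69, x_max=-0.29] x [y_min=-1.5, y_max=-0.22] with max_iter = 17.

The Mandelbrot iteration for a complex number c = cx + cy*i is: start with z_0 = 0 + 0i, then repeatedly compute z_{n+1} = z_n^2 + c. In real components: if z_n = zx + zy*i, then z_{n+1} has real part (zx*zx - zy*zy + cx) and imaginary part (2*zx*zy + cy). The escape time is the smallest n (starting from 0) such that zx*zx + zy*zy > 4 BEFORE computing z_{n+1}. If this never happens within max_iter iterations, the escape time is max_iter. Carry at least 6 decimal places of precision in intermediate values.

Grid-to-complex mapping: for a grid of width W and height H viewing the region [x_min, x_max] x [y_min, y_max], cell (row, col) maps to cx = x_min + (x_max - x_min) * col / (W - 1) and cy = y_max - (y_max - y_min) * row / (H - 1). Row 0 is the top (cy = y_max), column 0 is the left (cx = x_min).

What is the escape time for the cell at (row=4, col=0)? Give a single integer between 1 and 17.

Answer: 3

Derivation:
z_0 = 0 + 0i, c = -1.6900 + -0.7889i
Iter 1: z = -1.6900 + -0.7889i, |z|^2 = 3.4784
Iter 2: z = 0.5438 + 1.8776i, |z|^2 = 3.8209
Iter 3: z = -4.9195 + 1.2530i, |z|^2 = 25.7719
Escaped at iteration 3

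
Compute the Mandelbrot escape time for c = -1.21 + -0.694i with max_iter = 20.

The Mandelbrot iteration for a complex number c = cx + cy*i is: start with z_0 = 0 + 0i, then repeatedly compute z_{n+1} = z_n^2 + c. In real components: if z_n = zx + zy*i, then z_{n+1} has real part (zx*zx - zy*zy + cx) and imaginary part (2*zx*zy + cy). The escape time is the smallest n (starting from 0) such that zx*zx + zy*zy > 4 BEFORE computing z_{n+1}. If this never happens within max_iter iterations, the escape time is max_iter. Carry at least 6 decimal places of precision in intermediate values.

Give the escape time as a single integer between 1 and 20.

Answer: 3

Derivation:
z_0 = 0 + 0i, c = -1.2100 + -0.6940i
Iter 1: z = -1.2100 + -0.6940i, |z|^2 = 1.9457
Iter 2: z = -0.2275 + 0.9855i, |z|^2 = 1.0229
Iter 3: z = -2.1294 + -1.1425i, |z|^2 = 5.8396
Escaped at iteration 3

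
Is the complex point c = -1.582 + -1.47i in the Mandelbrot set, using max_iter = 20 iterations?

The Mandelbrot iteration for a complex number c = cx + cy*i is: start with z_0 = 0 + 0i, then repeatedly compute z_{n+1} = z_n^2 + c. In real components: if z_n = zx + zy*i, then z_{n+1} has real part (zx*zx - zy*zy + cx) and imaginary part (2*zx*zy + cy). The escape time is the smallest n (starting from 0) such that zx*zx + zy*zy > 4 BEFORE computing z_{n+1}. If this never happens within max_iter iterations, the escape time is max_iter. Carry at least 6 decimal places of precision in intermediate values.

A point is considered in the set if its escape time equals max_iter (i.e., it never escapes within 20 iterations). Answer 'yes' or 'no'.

z_0 = 0 + 0i, c = -1.5820 + -1.4700i
Iter 1: z = -1.5820 + -1.4700i, |z|^2 = 4.6636
Escaped at iteration 1

Answer: no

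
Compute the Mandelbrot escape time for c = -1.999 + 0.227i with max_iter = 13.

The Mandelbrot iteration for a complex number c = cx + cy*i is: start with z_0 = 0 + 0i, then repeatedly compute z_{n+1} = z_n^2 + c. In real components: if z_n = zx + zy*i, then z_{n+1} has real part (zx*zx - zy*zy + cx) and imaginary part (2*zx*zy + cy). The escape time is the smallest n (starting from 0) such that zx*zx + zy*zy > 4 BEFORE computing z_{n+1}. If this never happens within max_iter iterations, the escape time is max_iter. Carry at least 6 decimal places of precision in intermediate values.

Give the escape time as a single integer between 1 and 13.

z_0 = 0 + 0i, c = -1.9990 + 0.2270i
Iter 1: z = -1.9990 + 0.2270i, |z|^2 = 4.0475
Escaped at iteration 1

Answer: 1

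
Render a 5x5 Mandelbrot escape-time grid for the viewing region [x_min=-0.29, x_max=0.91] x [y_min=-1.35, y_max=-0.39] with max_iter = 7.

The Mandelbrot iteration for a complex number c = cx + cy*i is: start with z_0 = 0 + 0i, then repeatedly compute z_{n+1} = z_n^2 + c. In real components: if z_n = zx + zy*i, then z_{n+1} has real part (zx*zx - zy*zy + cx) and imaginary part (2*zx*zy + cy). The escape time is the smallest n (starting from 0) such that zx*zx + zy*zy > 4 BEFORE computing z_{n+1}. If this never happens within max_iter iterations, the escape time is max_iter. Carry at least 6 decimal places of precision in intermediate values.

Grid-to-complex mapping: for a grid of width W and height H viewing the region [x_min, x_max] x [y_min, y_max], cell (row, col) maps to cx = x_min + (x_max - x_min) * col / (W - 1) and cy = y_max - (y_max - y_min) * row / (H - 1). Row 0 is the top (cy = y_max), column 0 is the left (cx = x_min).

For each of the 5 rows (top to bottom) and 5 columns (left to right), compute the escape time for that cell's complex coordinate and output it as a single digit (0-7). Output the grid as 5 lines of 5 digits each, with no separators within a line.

Answer: 77743
77732
77432
44322
22222

Derivation:
(row=0, col=0): c = -0.2900 + -0.3900i → escape time 7
(row=0, col=1): c = 0.0100 + -0.3900i → escape time 7
(row=0, col=2): c = 0.3100 + -0.3900i → escape time 7
(row=0, col=3): c = 0.6100 + -0.3900i → escape time 4
(row=0, col=4): c = 0.9100 + -0.3900i → escape time 3
(row=1, col=0): c = -0.2900 + -0.6300i → escape time 7
(row=1, col=1): c = 0.0100 + -0.6300i → escape time 7
(row=1, col=2): c = 0.3100 + -0.6300i → escape time 7
(row=1, col=3): c = 0.6100 + -0.6300i → escape time 3
(row=1, col=4): c = 0.9100 + -0.6300i → escape time 2
(row=2, col=0): c = -0.2900 + -0.8700i → escape time 7
(row=2, col=1): c = 0.0100 + -0.8700i → escape time 7
(row=2, col=2): c = 0.3100 + -0.8700i → escape time 4
(row=2, col=3): c = 0.6100 + -0.8700i → escape time 3
(row=2, col=4): c = 0.9100 + -0.8700i → escape time 2
(row=3, col=0): c = -0.2900 + -1.1100i → escape time 4
(row=3, col=1): c = 0.0100 + -1.1100i → escape time 4
(row=3, col=2): c = 0.3100 + -1.1100i → escape time 3
(row=3, col=3): c = 0.6100 + -1.1100i → escape time 2
(row=3, col=4): c = 0.9100 + -1.1100i → escape time 2
(row=4, col=0): c = -0.2900 + -1.3500i → escape time 2
(row=4, col=1): c = 0.0100 + -1.3500i → escape time 2
(row=4, col=2): c = 0.3100 + -1.3500i → escape time 2
(row=4, col=3): c = 0.6100 + -1.3500i → escape time 2
(row=4, col=4): c = 0.9100 + -1.3500i → escape time 2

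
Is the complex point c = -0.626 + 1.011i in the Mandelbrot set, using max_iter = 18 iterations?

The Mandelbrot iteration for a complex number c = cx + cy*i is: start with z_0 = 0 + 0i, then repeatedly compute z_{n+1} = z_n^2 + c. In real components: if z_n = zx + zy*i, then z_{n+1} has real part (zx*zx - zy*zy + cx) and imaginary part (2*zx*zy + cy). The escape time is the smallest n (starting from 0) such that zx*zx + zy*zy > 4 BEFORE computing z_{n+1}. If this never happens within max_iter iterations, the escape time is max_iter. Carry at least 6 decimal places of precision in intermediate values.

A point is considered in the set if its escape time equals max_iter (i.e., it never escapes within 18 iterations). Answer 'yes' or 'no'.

Answer: no

Derivation:
z_0 = 0 + 0i, c = -0.6260 + 1.0110i
Iter 1: z = -0.6260 + 1.0110i, |z|^2 = 1.4140
Iter 2: z = -1.2562 + -0.2548i, |z|^2 = 1.6431
Iter 3: z = 0.8872 + 1.6511i, |z|^2 = 3.5134
Iter 4: z = -2.5650 + 3.9409i, |z|^2 = 22.1096
Escaped at iteration 4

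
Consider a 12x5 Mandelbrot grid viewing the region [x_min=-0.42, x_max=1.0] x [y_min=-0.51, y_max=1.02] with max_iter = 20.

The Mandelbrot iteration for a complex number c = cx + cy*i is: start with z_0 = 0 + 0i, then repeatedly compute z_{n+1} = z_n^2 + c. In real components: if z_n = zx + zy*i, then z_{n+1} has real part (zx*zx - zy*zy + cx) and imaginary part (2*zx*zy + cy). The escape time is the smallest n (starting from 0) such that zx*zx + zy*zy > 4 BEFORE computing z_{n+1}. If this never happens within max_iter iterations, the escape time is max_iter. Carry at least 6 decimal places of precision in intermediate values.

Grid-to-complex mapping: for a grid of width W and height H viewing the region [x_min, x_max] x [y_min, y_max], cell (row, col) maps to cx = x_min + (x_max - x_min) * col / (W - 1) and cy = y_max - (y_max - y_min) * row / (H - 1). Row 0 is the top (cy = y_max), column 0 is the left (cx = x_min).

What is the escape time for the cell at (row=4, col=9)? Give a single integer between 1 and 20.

z_0 = 0 + 0i, c = 0.7418 + -0.5100i
Iter 1: z = 0.7418 + -0.5100i, |z|^2 = 0.8104
Iter 2: z = 1.0320 + -1.2667i, |z|^2 = 2.6695
Iter 3: z = 0.2025 + -3.1244i, |z|^2 = 9.8029
Escaped at iteration 3

Answer: 3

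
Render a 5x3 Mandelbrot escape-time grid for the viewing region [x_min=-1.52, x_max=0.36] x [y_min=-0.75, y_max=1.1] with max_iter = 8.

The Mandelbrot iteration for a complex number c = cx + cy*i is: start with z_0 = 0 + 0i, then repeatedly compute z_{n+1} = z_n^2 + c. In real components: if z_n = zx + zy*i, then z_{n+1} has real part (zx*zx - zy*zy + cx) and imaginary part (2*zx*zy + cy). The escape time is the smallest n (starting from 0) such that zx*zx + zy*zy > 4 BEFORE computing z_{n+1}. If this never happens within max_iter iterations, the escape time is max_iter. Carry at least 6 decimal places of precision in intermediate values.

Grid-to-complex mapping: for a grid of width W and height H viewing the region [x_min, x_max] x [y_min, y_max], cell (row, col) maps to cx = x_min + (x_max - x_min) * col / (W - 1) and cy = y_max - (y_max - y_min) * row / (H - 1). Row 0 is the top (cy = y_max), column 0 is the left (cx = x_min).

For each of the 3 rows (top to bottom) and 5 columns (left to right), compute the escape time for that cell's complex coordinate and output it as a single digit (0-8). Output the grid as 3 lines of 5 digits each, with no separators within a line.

Answer: 23352
58888
33685

Derivation:
(row=0, col=0): c = -1.5200 + 1.1000i → escape time 2
(row=0, col=1): c = -1.0500 + 1.1000i → escape time 3
(row=0, col=2): c = -0.5800 + 1.1000i → escape time 3
(row=0, col=3): c = -0.1100 + 1.1000i → escape time 5
(row=0, col=4): c = 0.3600 + 1.1000i → escape time 2
(row=1, col=0): c = -1.5200 + 0.1750i → escape time 5
(row=1, col=1): c = -1.0500 + 0.1750i → escape time 8
(row=1, col=2): c = -0.5800 + 0.1750i → escape time 8
(row=1, col=3): c = -0.1100 + 0.1750i → escape time 8
(row=1, col=4): c = 0.3600 + 0.1750i → escape time 8
(row=2, col=0): c = -1.5200 + -0.7500i → escape time 3
(row=2, col=1): c = -1.0500 + -0.7500i → escape time 3
(row=2, col=2): c = -0.5800 + -0.7500i → escape time 6
(row=2, col=3): c = -0.1100 + -0.7500i → escape time 8
(row=2, col=4): c = 0.3600 + -0.7500i → escape time 5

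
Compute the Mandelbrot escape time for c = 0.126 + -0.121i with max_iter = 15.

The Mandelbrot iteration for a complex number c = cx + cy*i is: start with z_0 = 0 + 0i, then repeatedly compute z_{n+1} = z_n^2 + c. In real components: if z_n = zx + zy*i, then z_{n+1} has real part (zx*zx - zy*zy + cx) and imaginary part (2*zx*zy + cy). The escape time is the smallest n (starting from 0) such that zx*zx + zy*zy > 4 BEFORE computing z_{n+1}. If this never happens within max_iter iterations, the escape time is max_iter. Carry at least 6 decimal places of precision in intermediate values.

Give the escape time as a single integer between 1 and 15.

z_0 = 0 + 0i, c = 0.1260 + -0.1210i
Iter 1: z = 0.1260 + -0.1210i, |z|^2 = 0.0305
Iter 2: z = 0.1272 + -0.1515i, |z|^2 = 0.0391
Iter 3: z = 0.1192 + -0.1596i, |z|^2 = 0.0397
Iter 4: z = 0.1148 + -0.1590i, |z|^2 = 0.0385
Iter 5: z = 0.1139 + -0.1575i, |z|^2 = 0.0378
Iter 6: z = 0.1142 + -0.1569i, |z|^2 = 0.0376
Iter 7: z = 0.1144 + -0.1568i, |z|^2 = 0.0377
Iter 8: z = 0.1145 + -0.1569i, |z|^2 = 0.0377
Iter 9: z = 0.1145 + -0.1569i, |z|^2 = 0.0377
Iter 10: z = 0.1145 + -0.1569i, |z|^2 = 0.0377
Iter 11: z = 0.1145 + -0.1569i, |z|^2 = 0.0377
Iter 12: z = 0.1145 + -0.1569i, |z|^2 = 0.0377
Iter 13: z = 0.1145 + -0.1569i, |z|^2 = 0.0377
Iter 14: z = 0.1145 + -0.1569i, |z|^2 = 0.0377

Answer: 15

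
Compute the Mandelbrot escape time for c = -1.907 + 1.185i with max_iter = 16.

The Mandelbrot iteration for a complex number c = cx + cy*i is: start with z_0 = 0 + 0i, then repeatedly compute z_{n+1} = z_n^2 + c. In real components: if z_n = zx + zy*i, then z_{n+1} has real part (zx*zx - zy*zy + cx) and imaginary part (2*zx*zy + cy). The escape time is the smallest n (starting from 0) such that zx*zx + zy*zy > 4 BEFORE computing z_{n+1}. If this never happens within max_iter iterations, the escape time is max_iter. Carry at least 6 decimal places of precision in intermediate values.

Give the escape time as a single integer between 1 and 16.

z_0 = 0 + 0i, c = -1.9070 + 1.1850i
Iter 1: z = -1.9070 + 1.1850i, |z|^2 = 5.0409
Escaped at iteration 1

Answer: 1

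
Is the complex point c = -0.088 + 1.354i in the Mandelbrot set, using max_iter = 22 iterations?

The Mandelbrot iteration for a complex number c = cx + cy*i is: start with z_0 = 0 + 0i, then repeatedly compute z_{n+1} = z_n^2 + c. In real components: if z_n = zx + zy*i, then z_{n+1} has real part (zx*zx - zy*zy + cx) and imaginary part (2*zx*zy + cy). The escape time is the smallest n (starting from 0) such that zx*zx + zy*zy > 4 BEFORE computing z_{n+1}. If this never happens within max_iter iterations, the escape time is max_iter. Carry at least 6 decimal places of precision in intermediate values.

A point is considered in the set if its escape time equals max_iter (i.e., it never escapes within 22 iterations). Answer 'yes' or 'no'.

Answer: no

Derivation:
z_0 = 0 + 0i, c = -0.0880 + 1.3540i
Iter 1: z = -0.0880 + 1.3540i, |z|^2 = 1.8411
Iter 2: z = -1.9136 + 1.1157i, |z|^2 = 4.9065
Escaped at iteration 2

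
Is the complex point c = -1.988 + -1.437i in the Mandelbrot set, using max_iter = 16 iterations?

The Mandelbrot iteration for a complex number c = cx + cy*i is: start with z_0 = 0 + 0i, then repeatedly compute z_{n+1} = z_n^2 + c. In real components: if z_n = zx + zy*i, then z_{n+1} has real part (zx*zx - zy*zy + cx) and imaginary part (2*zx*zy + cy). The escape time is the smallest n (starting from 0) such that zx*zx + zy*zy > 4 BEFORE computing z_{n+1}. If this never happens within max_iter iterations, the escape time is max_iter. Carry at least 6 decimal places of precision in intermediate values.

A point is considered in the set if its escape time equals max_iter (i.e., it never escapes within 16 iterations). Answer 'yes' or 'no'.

Answer: no

Derivation:
z_0 = 0 + 0i, c = -1.9880 + -1.4370i
Iter 1: z = -1.9880 + -1.4370i, |z|^2 = 6.0171
Escaped at iteration 1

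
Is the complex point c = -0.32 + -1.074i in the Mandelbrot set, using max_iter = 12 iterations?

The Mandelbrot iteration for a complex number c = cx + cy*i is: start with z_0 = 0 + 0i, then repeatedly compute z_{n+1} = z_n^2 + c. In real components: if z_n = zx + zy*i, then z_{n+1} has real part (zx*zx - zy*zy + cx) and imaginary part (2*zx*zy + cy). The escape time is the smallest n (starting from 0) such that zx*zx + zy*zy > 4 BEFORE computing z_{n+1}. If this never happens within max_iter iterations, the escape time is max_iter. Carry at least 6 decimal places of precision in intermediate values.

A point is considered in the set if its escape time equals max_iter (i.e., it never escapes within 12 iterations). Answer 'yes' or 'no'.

Answer: no

Derivation:
z_0 = 0 + 0i, c = -0.3200 + -1.0740i
Iter 1: z = -0.3200 + -1.0740i, |z|^2 = 1.2559
Iter 2: z = -1.3711 + -0.3866i, |z|^2 = 2.0293
Iter 3: z = 1.4104 + -0.0138i, |z|^2 = 1.9893
Iter 4: z = 1.6689 + -1.1129i, |z|^2 = 4.0237
Escaped at iteration 4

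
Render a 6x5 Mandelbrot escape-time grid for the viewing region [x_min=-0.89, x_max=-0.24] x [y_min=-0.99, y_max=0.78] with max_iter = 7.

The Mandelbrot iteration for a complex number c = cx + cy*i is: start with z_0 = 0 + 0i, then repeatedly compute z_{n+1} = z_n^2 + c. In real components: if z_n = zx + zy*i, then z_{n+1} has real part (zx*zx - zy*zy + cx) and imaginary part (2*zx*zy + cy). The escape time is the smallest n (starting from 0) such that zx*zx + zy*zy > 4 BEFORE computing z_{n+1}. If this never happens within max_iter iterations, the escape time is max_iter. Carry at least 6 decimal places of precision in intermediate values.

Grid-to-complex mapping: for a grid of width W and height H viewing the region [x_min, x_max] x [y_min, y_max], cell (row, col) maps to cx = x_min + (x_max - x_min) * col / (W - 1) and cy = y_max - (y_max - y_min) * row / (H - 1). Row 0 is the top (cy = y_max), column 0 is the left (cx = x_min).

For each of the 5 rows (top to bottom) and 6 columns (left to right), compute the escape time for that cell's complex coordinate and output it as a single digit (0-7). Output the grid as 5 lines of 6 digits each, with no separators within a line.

(row=0, col=0): c = -0.8900 + 0.7800i → escape time 4
(row=0, col=1): c = -0.7600 + 0.7800i → escape time 4
(row=0, col=2): c = -0.6300 + 0.7800i → escape time 4
(row=0, col=3): c = -0.5000 + 0.7800i → escape time 6
(row=0, col=4): c = -0.3700 + 0.7800i → escape time 7
(row=0, col=5): c = -0.2400 + 0.7800i → escape time 7
(row=1, col=0): c = -0.8900 + 0.3375i → escape time 7
(row=1, col=1): c = -0.7600 + 0.3375i → escape time 7
(row=1, col=2): c = -0.6300 + 0.3375i → escape time 7
(row=1, col=3): c = -0.5000 + 0.3375i → escape time 7
(row=1, col=4): c = -0.3700 + 0.3375i → escape time 7
(row=1, col=5): c = -0.2400 + 0.3375i → escape time 7
(row=2, col=0): c = -0.8900 + -0.1050i → escape time 7
(row=2, col=1): c = -0.7600 + -0.1050i → escape time 7
(row=2, col=2): c = -0.6300 + -0.1050i → escape time 7
(row=2, col=3): c = -0.5000 + -0.1050i → escape time 7
(row=2, col=4): c = -0.3700 + -0.1050i → escape time 7
(row=2, col=5): c = -0.2400 + -0.1050i → escape time 7
(row=3, col=0): c = -0.8900 + -0.5475i → escape time 5
(row=3, col=1): c = -0.7600 + -0.5475i → escape time 6
(row=3, col=2): c = -0.6300 + -0.5475i → escape time 7
(row=3, col=3): c = -0.5000 + -0.5475i → escape time 7
(row=3, col=4): c = -0.3700 + -0.5475i → escape time 7
(row=3, col=5): c = -0.2400 + -0.5475i → escape time 7
(row=4, col=0): c = -0.8900 + -0.9900i → escape time 3
(row=4, col=1): c = -0.7600 + -0.9900i → escape time 3
(row=4, col=2): c = -0.6300 + -0.9900i → escape time 4
(row=4, col=3): c = -0.5000 + -0.9900i → escape time 4
(row=4, col=4): c = -0.3700 + -0.9900i → escape time 5
(row=4, col=5): c = -0.2400 + -0.9900i → escape time 6

Answer: 444677
777777
777777
567777
334456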